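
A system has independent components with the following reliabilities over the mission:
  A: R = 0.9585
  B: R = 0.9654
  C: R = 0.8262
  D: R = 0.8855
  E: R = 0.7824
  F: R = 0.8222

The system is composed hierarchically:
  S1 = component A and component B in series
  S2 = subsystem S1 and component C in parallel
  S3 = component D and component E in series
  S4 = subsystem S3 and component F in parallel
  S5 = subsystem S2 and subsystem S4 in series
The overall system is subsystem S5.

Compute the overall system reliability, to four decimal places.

0.9331

Series (A and B): 0.958500 × 0.965400 = 0.925336
Parallel ([0.925336] and C): 1 − (1 − 0.925336)(1 − 0.826200) = 0.987023
Series (D and E): 0.885500 × 0.782400 = 0.692815
Parallel ([0.692815] and F): 1 − (1 − 0.692815)(1 − 0.822200) = 0.945383
Series ([0.987023] and [0.945383]): 0.987023 × 0.945383 = 0.9331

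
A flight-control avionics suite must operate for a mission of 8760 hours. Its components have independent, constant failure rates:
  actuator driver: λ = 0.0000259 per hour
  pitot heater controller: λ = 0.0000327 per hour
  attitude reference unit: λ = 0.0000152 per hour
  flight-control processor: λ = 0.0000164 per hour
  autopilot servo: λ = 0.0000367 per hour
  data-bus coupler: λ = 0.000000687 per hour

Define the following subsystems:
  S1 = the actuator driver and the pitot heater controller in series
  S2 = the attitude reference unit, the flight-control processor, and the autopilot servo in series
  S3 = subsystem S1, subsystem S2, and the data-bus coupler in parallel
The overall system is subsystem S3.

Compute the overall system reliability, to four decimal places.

0.9989

R(actuator driver) = exp(−0.0000259 × 8760) = 0.797013
R(pitot heater controller) = exp(−0.0000327 × 8760) = 0.750923
R(attitude reference unit) = exp(−0.0000152 × 8760) = 0.875332
R(flight-control processor) = exp(−0.0000164 × 8760) = 0.866179
R(autopilot servo) = exp(−0.0000367 × 8760) = 0.725066
R(data-bus coupler) = exp(−0.000000687 × 8760) = 0.994000
Series (actuator driver and pitot heater controller): 0.797013 × 0.750923 = 0.598495
Series (attitude reference unit, flight-control processor, and autopilot servo): 0.875332 × 0.866179 × 0.725066 = 0.549741
Parallel ([0.598495], [0.549741], and data-bus coupler): 1 − (1 − 0.598495)(1 − 0.549741)(1 − 0.994000) = 0.9989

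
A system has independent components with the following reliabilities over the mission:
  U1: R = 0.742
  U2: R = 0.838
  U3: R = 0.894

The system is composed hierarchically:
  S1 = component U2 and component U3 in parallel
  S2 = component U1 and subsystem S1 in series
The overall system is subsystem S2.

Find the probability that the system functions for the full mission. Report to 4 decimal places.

0.7293

Parallel (U2 and U3): 1 − (1 − 0.838000)(1 − 0.894000) = 0.982828
Series (U1 and [0.982828]): 0.742000 × 0.982828 = 0.7293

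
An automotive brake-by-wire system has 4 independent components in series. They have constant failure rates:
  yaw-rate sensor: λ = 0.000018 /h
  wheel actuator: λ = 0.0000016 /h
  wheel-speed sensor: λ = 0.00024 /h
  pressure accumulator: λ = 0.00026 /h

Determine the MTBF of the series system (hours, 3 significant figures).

Series of exponential components: λ_sys = Σ λ_i
λ_sys = 0.000018 + 0.0000016 + 0.00024 + 0.00026 = 5.1960e-04 /h
MTBF = 1 / λ_sys = 1920 h

1920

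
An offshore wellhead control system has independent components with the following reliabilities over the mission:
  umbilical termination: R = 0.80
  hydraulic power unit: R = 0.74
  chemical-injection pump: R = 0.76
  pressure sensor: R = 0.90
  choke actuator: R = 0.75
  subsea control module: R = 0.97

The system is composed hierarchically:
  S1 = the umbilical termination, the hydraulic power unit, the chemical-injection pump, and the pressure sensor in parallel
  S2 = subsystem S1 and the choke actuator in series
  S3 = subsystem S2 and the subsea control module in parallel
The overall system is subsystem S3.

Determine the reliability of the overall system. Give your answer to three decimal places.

0.992

Parallel (umbilical termination, hydraulic power unit, chemical-injection pump, and pressure sensor): 1 − (1 − 0.80000)(1 − 0.74000)(1 − 0.76000)(1 − 0.90000) = 0.99875
Series ([0.99875] and choke actuator): 0.99875 × 0.75000 = 0.74906
Parallel ([0.74906] and subsea control module): 1 − (1 − 0.74906)(1 − 0.97000) = 0.992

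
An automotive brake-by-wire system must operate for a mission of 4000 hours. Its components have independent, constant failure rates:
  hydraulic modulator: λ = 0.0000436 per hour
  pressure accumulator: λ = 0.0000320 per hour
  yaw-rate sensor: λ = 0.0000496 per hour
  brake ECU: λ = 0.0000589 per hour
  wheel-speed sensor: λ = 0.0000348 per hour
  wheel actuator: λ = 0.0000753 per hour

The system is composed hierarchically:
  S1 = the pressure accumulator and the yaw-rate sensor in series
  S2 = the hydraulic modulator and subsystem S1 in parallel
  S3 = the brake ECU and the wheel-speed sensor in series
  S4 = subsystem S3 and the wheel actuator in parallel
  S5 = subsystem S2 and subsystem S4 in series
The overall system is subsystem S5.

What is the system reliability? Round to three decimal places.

0.878

R(hydraulic modulator) = exp(−0.0000436 × 4000) = 0.83996
R(pressure accumulator) = exp(−0.0000320 × 4000) = 0.87985
R(yaw-rate sensor) = exp(−0.0000496 × 4000) = 0.82004
R(brake ECU) = exp(−0.0000589 × 4000) = 0.79010
R(wheel-speed sensor) = exp(−0.0000348 × 4000) = 0.87005
R(wheel actuator) = exp(−0.0000753 × 4000) = 0.73993
Series (pressure accumulator and yaw-rate sensor): 0.87985 × 0.82004 = 0.72151
Parallel (hydraulic modulator and [0.72151]): 1 − (1 − 0.83996)(1 − 0.72151) = 0.95543
Series (brake ECU and wheel-speed sensor): 0.79010 × 0.87005 = 0.68743
Parallel ([0.68743] and wheel actuator): 1 − (1 − 0.68743)(1 − 0.73993) = 0.91871
Series ([0.95543] and [0.91871]): 0.95543 × 0.91871 = 0.878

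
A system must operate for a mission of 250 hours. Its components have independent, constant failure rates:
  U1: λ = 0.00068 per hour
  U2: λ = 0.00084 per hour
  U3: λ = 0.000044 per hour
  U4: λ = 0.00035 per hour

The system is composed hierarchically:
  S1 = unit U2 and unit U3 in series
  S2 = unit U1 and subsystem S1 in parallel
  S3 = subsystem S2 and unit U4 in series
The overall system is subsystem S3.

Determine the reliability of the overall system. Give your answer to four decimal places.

0.8878

R(U1) = exp(−0.00068 × 250) = 0.843665
R(U2) = exp(−0.00084 × 250) = 0.810584
R(U3) = exp(−0.000044 × 250) = 0.989060
R(U4) = exp(−0.00035 × 250) = 0.916219
Series (U2 and U3): 0.810584 × 0.989060 = 0.801716
Parallel (U1 and [0.801716]): 1 − (1 − 0.843665)(1 − 0.801716) = 0.969001
Series ([0.969001] and U4): 0.969001 × 0.916219 = 0.8878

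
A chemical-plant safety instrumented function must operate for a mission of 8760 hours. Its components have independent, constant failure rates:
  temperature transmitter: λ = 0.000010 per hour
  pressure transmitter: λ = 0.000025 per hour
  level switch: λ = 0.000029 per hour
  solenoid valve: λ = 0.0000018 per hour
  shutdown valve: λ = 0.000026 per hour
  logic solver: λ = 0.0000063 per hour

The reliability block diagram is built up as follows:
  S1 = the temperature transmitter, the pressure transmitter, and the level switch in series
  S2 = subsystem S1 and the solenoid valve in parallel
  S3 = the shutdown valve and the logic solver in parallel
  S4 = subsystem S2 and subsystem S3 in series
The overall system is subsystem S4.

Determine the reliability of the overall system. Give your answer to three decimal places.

R(temperature transmitter) = exp(−0.000010 × 8760) = 0.91613
R(pressure transmitter) = exp(−0.000025 × 8760) = 0.80332
R(level switch) = exp(−0.000029 × 8760) = 0.77566
R(solenoid valve) = exp(−0.0000018 × 8760) = 0.98436
R(shutdown valve) = exp(−0.000026 × 8760) = 0.79632
R(logic solver) = exp(−0.0000063 × 8760) = 0.94631
Series (temperature transmitter, pressure transmitter, and level switch): 0.91613 × 0.80332 × 0.77566 = 0.57084
Parallel ([0.57084] and solenoid valve): 1 − (1 − 0.57084)(1 − 0.98436) = 0.99329
Parallel (shutdown valve and logic solver): 1 − (1 − 0.79632)(1 − 0.94631) = 0.98906
Series ([0.99329] and [0.98906]): 0.99329 × 0.98906 = 0.982

0.982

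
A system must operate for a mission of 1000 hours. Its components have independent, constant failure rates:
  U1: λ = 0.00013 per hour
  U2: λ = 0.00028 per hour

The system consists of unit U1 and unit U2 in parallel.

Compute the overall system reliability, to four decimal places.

R(U1) = exp(−0.00013 × 1000) = 0.878095
R(U2) = exp(−0.00028 × 1000) = 0.755784
Parallel (U1 and U2): 1 − (1 − 0.878095)(1 − 0.755784) = 0.9702

0.9702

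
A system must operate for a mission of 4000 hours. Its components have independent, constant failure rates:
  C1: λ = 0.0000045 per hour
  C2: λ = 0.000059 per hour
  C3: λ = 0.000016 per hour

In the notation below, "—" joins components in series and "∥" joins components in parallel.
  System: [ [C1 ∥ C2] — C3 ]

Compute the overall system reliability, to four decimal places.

R(C1) = exp(−0.0000045 × 4000) = 0.982161
R(C2) = exp(−0.000059 × 4000) = 0.789781
R(C3) = exp(−0.000016 × 4000) = 0.938005
Parallel (C1 and C2): 1 − (1 − 0.982161)(1 − 0.789781) = 0.996250
Series ([0.996250] and C3): 0.996250 × 0.938005 = 0.9345

0.9345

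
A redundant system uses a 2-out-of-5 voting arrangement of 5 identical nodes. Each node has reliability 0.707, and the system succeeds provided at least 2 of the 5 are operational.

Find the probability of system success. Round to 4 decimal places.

0.9718

R = Σ_{i=2}^{5} C(5,i) p^i (1−p)^{5−i} with p = 0.707
C(5,2)·0.707^2·0.293^3 = 0.125731
C(5,3)·0.707^3·0.293^2 = 0.303385
C(5,4)·0.707^4·0.293^1 = 0.366029
C(5,5)·0.707^5·0.293^0 = 0.176643
Sum = 0.9718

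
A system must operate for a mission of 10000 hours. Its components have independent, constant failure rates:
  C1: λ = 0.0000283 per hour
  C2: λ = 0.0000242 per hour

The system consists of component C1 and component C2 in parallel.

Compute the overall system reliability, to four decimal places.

0.9470

R(C1) = exp(−0.0000283 × 10000) = 0.753520
R(C2) = exp(−0.0000242 × 10000) = 0.785056
Parallel (C1 and C2): 1 − (1 − 0.753520)(1 − 0.785056) = 0.9470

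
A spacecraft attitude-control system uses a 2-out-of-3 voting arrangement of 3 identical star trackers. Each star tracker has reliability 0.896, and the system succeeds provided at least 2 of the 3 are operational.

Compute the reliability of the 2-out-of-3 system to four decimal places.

0.9698

R = Σ_{i=2}^{3} C(3,i) p^i (1−p)^{3−i} with p = 0.896
C(3,2)·0.896^2·0.104^1 = 0.250479
C(3,3)·0.896^3·0.104^0 = 0.719323
Sum = 0.9698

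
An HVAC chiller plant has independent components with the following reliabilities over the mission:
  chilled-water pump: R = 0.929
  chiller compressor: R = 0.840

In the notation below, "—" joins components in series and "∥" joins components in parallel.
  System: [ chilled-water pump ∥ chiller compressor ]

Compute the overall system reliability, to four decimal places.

Parallel (chilled-water pump and chiller compressor): 1 − (1 − 0.929000)(1 − 0.840000) = 0.9886

0.9886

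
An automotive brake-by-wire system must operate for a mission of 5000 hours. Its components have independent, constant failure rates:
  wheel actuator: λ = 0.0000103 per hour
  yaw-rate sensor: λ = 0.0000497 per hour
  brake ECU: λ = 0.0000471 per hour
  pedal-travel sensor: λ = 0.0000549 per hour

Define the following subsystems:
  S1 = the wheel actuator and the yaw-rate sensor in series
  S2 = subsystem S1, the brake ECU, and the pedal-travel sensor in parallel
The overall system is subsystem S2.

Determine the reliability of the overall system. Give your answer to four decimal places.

R(wheel actuator) = exp(−0.0000103 × 5000) = 0.949804
R(yaw-rate sensor) = exp(−0.0000497 × 5000) = 0.779970
R(brake ECU) = exp(−0.0000471 × 5000) = 0.790176
R(pedal-travel sensor) = exp(−0.0000549 × 5000) = 0.759952
Series (wheel actuator and yaw-rate sensor): 0.949804 × 0.779970 = 0.740819
Parallel ([0.740819], brake ECU, and pedal-travel sensor): 1 − (1 − 0.740819)(1 − 0.790176)(1 − 0.759952) = 0.9869

0.9869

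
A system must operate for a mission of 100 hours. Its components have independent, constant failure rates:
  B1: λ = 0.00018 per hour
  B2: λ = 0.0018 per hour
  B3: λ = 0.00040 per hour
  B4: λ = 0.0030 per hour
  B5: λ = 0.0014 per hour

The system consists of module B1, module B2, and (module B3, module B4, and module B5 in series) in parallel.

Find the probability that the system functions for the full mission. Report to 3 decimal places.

0.999

R(B1) = exp(−0.00018 × 100) = 0.98216
R(B2) = exp(−0.0018 × 100) = 0.83527
R(B3) = exp(−0.00040 × 100) = 0.96079
R(B4) = exp(−0.0030 × 100) = 0.74082
R(B5) = exp(−0.0014 × 100) = 0.86936
Series (B3, B4, and B5): 0.96079 × 0.74082 × 0.86936 = 0.61879
Parallel (B1, B2, and [0.61879]): 1 − (1 − 0.98216)(1 − 0.83527)(1 − 0.61879) = 0.999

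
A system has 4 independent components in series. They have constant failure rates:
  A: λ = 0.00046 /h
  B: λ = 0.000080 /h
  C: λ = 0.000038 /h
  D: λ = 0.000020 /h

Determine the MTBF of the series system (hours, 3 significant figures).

1670

Series of exponential components: λ_sys = Σ λ_i
λ_sys = 0.00046 + 0.000080 + 0.000038 + 0.000020 = 5.9800e-04 /h
MTBF = 1 / λ_sys = 1670 h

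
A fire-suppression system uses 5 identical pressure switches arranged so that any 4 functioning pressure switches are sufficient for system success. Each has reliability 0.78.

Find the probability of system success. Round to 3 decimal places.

R = Σ_{i=4}^{5} C(5,i) p^i (1−p)^{5−i} with p = 0.78
C(5,4)·0.78^4·0.22^1 = 0.40717
C(5,5)·0.78^5·0.22^0 = 0.28872
Sum = 0.696

0.696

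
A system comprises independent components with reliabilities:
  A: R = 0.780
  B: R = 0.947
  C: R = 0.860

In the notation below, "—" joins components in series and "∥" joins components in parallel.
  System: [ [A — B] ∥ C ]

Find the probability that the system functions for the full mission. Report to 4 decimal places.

Series (A and B): 0.780000 × 0.947000 = 0.738660
Parallel ([0.738660] and C): 1 − (1 − 0.738660)(1 − 0.860000) = 0.9634

0.9634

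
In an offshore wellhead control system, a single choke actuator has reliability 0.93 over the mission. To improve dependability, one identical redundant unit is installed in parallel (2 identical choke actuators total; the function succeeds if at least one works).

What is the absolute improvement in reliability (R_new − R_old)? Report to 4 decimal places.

R_before = 0.93
R_after = 1 − (1 − 0.93)^2 = 0.9951
ΔR = 0.9951 − 0.93 = 0.0651

0.0651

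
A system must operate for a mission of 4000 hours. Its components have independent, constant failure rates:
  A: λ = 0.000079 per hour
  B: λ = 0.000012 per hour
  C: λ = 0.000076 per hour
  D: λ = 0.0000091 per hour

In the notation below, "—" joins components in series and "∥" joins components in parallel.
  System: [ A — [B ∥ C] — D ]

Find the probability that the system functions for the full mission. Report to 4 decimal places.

R(A) = exp(−0.000079 × 4000) = 0.729059
R(B) = exp(−0.000012 × 4000) = 0.953134
R(C) = exp(−0.000076 × 4000) = 0.737861
R(D) = exp(−0.0000091 × 4000) = 0.964255
Parallel (B and C): 1 − (1 − 0.953134)(1 − 0.737861) = 0.987715
Series (A, [0.987715], and D): 0.729059 × 0.987715 × 0.964255 = 0.6944

0.6944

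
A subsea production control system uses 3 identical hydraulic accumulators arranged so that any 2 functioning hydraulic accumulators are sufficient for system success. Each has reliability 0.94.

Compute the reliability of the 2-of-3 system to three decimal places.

R = Σ_{i=2}^{3} C(3,i) p^i (1−p)^{3−i} with p = 0.94
C(3,2)·0.94^2·0.06^1 = 0.15905
C(3,3)·0.94^3·0.06^0 = 0.83058
Sum = 0.990

0.990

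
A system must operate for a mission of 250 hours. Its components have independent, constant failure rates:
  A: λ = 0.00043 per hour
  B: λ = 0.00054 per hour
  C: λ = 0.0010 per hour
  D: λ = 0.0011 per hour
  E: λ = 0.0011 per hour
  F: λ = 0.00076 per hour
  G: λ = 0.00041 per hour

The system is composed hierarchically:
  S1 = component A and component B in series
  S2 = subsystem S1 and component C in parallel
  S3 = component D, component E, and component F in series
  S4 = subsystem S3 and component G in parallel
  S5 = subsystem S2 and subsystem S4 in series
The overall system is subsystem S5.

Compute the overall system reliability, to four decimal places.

R(A) = exp(−0.00043 × 250) = 0.898077
R(B) = exp(−0.00054 × 250) = 0.873716
R(C) = exp(−0.0010 × 250) = 0.778801
R(D) = exp(−0.0011 × 250) = 0.759572
R(E) = exp(−0.0011 × 250) = 0.759572
R(F) = exp(−0.00076 × 250) = 0.826959
R(G) = exp(−0.00041 × 250) = 0.902578
Series (A and B): 0.898077 × 0.873716 = 0.784664
Parallel ([0.784664] and C): 1 − (1 − 0.784664)(1 − 0.778801) = 0.952368
Series (D, E, and F): 0.759572 × 0.759572 × 0.826959 = 0.477114
Parallel ([0.477114] and G): 1 − (1 − 0.477114)(1 − 0.902578) = 0.949059
Series ([0.952368] and [0.949059]): 0.952368 × 0.949059 = 0.9039

0.9039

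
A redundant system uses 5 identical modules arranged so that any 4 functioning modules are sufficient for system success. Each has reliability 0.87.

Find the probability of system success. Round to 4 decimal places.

0.8708

R = Σ_{i=4}^{5} C(5,i) p^i (1−p)^{5−i} with p = 0.87
C(5,4)·0.87^4·0.13^1 = 0.372383
C(5,5)·0.87^5·0.13^0 = 0.498421
Sum = 0.8708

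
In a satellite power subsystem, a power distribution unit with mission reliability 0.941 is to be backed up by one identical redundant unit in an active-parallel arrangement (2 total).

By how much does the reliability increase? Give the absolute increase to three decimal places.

0.056

R_before = 0.941
R_after = 1 − (1 − 0.941)^2 = 0.997
ΔR = 0.997 − 0.941 = 0.056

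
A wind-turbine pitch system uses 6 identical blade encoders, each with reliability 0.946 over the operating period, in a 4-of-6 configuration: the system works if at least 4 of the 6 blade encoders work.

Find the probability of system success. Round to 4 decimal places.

R = Σ_{i=4}^{6} C(6,i) p^i (1−p)^{6−i} with p = 0.946
C(6,4)·0.946^4·0.054^2 = 0.035030
C(6,5)·0.946^5·0.054^1 = 0.245471
C(6,6)·0.946^6·0.054^0 = 0.716716
Sum = 0.9972

0.9972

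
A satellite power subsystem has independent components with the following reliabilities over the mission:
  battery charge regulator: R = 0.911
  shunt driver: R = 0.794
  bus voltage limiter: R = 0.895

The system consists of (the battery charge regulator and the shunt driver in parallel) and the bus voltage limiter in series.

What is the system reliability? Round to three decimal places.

Parallel (battery charge regulator and shunt driver): 1 − (1 − 0.91100)(1 − 0.79400) = 0.98167
Series ([0.98167] and bus voltage limiter): 0.98167 × 0.89500 = 0.879

0.879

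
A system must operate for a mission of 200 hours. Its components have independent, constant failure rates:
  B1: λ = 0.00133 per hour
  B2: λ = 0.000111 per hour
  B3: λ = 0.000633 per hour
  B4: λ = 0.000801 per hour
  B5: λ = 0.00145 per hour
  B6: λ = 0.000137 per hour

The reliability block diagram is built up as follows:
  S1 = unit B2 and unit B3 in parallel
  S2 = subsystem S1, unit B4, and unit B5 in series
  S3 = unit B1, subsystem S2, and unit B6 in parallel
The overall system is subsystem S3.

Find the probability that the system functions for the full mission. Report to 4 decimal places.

0.9977

R(B1) = exp(−0.00133 × 200) = 0.766439
R(B2) = exp(−0.000111 × 200) = 0.978045
R(B3) = exp(−0.000633 × 200) = 0.881086
R(B4) = exp(−0.000801 × 200) = 0.851973
R(B5) = exp(−0.00145 × 200) = 0.748264
R(B6) = exp(−0.000137 × 200) = 0.972972
Parallel (B2 and B3): 1 − (1 − 0.978045)(1 − 0.881086) = 0.997389
Series ([0.997389], B4, and B5): 0.997389 × 0.851973 × 0.748264 = 0.635836
Parallel (B1, [0.635836], and B6): 1 − (1 − 0.766439)(1 − 0.635836)(1 − 0.972972) = 0.9977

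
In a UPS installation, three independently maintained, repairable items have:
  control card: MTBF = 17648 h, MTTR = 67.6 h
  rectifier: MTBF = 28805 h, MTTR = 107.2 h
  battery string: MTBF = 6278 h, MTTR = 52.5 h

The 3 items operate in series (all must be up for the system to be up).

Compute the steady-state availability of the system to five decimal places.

A(control card) = MTBF/(MTBF+MTTR) = 17648/(17648+67.6) = 0.996184
A(rectifier) = MTBF/(MTBF+MTTR) = 28805/(28805+107.2) = 0.996292
A(battery string) = MTBF/(MTBF+MTTR) = 6278/(6278+52.5) = 0.991707
Series availability: 0.996184 × 0.996292 × 0.991707 = 0.98426

0.98426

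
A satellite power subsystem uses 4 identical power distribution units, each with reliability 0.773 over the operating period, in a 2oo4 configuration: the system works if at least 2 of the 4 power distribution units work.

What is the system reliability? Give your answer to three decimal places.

0.961

R = Σ_{i=2}^{4} C(4,i) p^i (1−p)^{4−i} with p = 0.773
C(4,2)·0.773^2·0.227^2 = 0.18474
C(4,3)·0.773^3·0.227^1 = 0.41940
C(4,4)·0.773^4·0.227^0 = 0.35704
Sum = 0.961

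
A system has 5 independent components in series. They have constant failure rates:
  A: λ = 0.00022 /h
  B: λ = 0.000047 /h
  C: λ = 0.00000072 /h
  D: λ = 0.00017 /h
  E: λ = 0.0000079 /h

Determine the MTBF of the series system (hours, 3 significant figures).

2240

Series of exponential components: λ_sys = Σ λ_i
λ_sys = 0.00022 + 0.000047 + 0.00000072 + 0.00017 + 0.0000079 = 4.4562e-04 /h
MTBF = 1 / λ_sys = 2240 h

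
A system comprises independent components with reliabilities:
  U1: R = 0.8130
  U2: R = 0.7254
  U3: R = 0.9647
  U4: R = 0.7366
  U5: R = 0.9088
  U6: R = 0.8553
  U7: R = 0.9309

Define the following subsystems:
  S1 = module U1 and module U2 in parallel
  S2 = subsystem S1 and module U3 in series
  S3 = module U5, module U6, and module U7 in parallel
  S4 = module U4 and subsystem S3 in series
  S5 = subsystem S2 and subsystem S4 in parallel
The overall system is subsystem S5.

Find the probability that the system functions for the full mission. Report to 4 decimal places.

0.9776

Parallel (U1 and U2): 1 − (1 − 0.813000)(1 − 0.725400) = 0.948650
Series ([0.948650] and U3): 0.948650 × 0.964700 = 0.915163
Parallel (U5, U6, and U7): 1 − (1 − 0.908800)(1 − 0.855300)(1 − 0.930900) = 0.999088
Series (U4 and [0.999088]): 0.736600 × 0.999088 = 0.735928
Parallel ([0.915163] and [0.735928]): 1 − (1 − 0.915163)(1 − 0.735928) = 0.9776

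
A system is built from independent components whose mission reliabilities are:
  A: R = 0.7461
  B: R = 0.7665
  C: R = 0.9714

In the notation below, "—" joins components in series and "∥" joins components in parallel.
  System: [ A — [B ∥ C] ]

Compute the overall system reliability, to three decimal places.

0.741

Parallel (B and C): 1 − (1 − 0.76650)(1 − 0.97140) = 0.99332
Series (A and [0.99332]): 0.74610 × 0.99332 = 0.741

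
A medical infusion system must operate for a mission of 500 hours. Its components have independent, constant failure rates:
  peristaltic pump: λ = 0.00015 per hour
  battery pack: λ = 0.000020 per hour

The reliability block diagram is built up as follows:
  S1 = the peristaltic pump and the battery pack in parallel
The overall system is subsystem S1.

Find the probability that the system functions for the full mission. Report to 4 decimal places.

R(peristaltic pump) = exp(−0.00015 × 500) = 0.927743
R(battery pack) = exp(−0.000020 × 500) = 0.990050
Parallel (peristaltic pump and battery pack): 1 − (1 − 0.927743)(1 − 0.990050) = 0.9993

0.9993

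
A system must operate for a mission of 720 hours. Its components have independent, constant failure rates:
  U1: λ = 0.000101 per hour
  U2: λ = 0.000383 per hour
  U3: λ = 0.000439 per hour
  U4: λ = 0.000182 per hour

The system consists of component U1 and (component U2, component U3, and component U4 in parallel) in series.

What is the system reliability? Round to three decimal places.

0.922

R(U1) = exp(−0.000101 × 720) = 0.92986
R(U2) = exp(−0.000383 × 720) = 0.75900
R(U3) = exp(−0.000439 × 720) = 0.72900
R(U4) = exp(−0.000182 × 720) = 0.87718
Parallel (U2, U3, and U4): 1 − (1 − 0.75900)(1 − 0.72900)(1 − 0.87718) = 0.99198
Series (U1 and [0.99198]): 0.92986 × 0.99198 = 0.922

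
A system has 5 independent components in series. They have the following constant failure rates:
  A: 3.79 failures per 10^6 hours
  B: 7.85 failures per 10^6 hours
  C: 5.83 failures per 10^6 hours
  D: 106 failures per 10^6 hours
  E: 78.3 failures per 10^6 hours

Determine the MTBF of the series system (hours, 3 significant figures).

Series of exponential components: λ_sys = Σ λ_i
λ_sys = 0.00000379 + 0.00000785 + 0.00000583 + 0.000106 + 0.0000783 = 2.0177e-04 /h
MTBF = 1 / λ_sys = 4960 h

4960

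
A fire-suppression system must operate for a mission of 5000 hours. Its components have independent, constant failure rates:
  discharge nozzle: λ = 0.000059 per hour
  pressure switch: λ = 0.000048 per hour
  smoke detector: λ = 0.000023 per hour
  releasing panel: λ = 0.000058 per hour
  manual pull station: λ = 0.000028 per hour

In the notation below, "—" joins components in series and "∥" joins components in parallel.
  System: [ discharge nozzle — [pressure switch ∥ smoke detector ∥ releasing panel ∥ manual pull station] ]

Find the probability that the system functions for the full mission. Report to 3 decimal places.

R(discharge nozzle) = exp(−0.000059 × 5000) = 0.74453
R(pressure switch) = exp(−0.000048 × 5000) = 0.78663
R(smoke detector) = exp(−0.000023 × 5000) = 0.89137
R(releasing panel) = exp(−0.000058 × 5000) = 0.74826
R(manual pull station) = exp(−0.000028 × 5000) = 0.86936
Parallel (pressure switch, smoke detector, releasing panel, and manual pull station): 1 − (1 − 0.78663)(1 − 0.89137)(1 − 0.74826)(1 − 0.86936) = 0.99924
Series (discharge nozzle and [0.99924]): 0.74453 × 0.99924 = 0.744

0.744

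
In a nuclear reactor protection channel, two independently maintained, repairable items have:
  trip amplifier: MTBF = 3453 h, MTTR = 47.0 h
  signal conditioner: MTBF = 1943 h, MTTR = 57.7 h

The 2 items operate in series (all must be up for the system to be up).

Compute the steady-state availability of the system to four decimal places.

A(trip amplifier) = MTBF/(MTBF+MTTR) = 3453/(3453+47.0) = 0.986571
A(signal conditioner) = MTBF/(MTBF+MTTR) = 1943/(1943+57.7) = 0.971160
Series availability: 0.986571 × 0.971160 = 0.9581

0.9581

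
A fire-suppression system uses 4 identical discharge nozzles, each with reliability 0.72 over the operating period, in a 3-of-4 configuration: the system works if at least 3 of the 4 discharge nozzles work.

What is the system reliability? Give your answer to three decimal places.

0.687

R = Σ_{i=3}^{4} C(4,i) p^i (1−p)^{4−i} with p = 0.72
C(4,3)·0.72^3·0.28^1 = 0.41804
C(4,4)·0.72^4·0.28^0 = 0.26874
Sum = 0.687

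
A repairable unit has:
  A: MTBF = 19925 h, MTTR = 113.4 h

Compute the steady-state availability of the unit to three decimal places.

0.994

A(A) = MTBF/(MTBF+MTTR) = 19925/(19925+113.4) = 0.994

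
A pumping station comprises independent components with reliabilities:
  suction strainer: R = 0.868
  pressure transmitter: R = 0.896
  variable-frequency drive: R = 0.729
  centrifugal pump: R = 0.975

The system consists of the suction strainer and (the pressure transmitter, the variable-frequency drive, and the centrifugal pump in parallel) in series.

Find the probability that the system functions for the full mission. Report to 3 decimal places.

0.867

Parallel (pressure transmitter, variable-frequency drive, and centrifugal pump): 1 − (1 − 0.89600)(1 − 0.72900)(1 − 0.97500) = 0.99930
Series (suction strainer and [0.99930]): 0.86800 × 0.99930 = 0.867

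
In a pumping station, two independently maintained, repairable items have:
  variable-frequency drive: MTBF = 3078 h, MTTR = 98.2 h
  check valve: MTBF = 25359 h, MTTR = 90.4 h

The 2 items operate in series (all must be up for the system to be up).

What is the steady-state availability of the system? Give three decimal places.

0.966

A(variable-frequency drive) = MTBF/(MTBF+MTTR) = 3078/(3078+98.2) = 0.969083
A(check valve) = MTBF/(MTBF+MTTR) = 25359/(25359+90.4) = 0.996448
Series availability: 0.969083 × 0.996448 = 0.966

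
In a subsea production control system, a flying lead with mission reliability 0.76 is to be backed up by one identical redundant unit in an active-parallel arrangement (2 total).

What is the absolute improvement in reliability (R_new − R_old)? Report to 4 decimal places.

0.1824

R_before = 0.76
R_after = 1 − (1 − 0.76)^2 = 0.9424
ΔR = 0.9424 − 0.76 = 0.1824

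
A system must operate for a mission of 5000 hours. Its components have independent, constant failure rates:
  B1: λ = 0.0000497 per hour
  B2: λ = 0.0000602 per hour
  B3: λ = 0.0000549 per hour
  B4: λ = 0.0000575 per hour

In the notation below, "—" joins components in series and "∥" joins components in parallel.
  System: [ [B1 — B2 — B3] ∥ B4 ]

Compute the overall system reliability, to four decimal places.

0.8597

R(B1) = exp(−0.0000497 × 5000) = 0.779970
R(B2) = exp(−0.0000602 × 5000) = 0.740078
R(B3) = exp(−0.0000549 × 5000) = 0.759952
R(B4) = exp(−0.0000575 × 5000) = 0.750137
Series (B1, B2, and B3): 0.779970 × 0.740078 × 0.759952 = 0.438674
Parallel ([0.438674] and B4): 1 − (1 − 0.438674)(1 − 0.750137) = 0.8597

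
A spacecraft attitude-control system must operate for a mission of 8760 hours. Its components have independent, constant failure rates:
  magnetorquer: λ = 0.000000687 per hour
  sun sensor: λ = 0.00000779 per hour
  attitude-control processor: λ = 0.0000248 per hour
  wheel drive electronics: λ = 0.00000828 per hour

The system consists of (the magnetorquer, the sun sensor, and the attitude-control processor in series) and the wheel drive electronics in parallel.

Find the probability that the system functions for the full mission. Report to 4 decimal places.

R(magnetorquer) = exp(−0.000000687 × 8760) = 0.994000
R(sun sensor) = exp(−0.00000779 × 8760) = 0.934036
R(attitude-control processor) = exp(−0.0000248 × 8760) = 0.804730
R(wheel drive electronics) = exp(−0.00000828 × 8760) = 0.930035
Series (magnetorquer, sun sensor, and attitude-control processor): 0.994000 × 0.934036 × 0.804730 = 0.747137
Parallel ([0.747137] and wheel drive electronics): 1 − (1 − 0.747137)(1 − 0.930035) = 0.9823

0.9823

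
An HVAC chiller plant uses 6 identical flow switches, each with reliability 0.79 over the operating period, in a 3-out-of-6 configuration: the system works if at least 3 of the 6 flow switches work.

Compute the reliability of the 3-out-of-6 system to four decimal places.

R = Σ_{i=3}^{6} C(6,i) p^i (1−p)^{6−i} with p = 0.79
C(6,3)·0.79^3·0.21^3 = 0.091321
C(6,4)·0.79^4·0.21^2 = 0.257655
C(6,5)·0.79^5·0.21^1 = 0.387709
C(6,6)·0.79^6·0.21^0 = 0.243087
Sum = 0.9798

0.9798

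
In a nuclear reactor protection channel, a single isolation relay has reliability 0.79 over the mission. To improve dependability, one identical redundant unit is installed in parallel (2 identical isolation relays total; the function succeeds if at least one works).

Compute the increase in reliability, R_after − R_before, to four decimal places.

0.1659

R_before = 0.79
R_after = 1 − (1 − 0.79)^2 = 0.9559
ΔR = 0.9559 − 0.79 = 0.1659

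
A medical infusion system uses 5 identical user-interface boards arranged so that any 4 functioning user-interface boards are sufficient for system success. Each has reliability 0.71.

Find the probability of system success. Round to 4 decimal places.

0.5489

R = Σ_{i=4}^{5} C(5,i) p^i (1−p)^{5−i} with p = 0.71
C(5,4)·0.71^4·0.29^1 = 0.368469
C(5,5)·0.71^5·0.29^0 = 0.180423
Sum = 0.5489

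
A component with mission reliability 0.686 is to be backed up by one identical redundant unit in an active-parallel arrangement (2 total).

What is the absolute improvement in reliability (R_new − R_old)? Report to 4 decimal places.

0.2154

R_before = 0.686
R_after = 1 − (1 − 0.686)^2 = 0.9014
ΔR = 0.9014 − 0.686 = 0.2154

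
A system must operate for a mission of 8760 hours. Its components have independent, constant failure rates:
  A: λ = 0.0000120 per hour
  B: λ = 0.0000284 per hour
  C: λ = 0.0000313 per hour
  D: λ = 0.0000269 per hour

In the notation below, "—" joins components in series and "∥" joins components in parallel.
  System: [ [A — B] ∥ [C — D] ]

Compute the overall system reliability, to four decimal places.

0.8810

R(A) = exp(−0.0000120 × 8760) = 0.900216
R(B) = exp(−0.0000284 × 8760) = 0.779748
R(C) = exp(−0.0000313 × 8760) = 0.760189
R(D) = exp(−0.0000269 × 8760) = 0.790062
Series (A and B): 0.900216 × 0.779748 = 0.701942
Series (C and D): 0.760189 × 0.790062 = 0.600596
Parallel ([0.701942] and [0.600596]): 1 − (1 − 0.701942)(1 − 0.600596) = 0.8810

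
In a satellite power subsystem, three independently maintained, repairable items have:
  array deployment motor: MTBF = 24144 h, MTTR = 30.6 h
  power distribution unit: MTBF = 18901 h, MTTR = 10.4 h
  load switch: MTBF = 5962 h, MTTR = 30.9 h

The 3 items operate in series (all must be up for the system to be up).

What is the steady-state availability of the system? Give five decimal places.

0.99304

A(array deployment motor) = MTBF/(MTBF+MTTR) = 24144/(24144+30.6) = 0.998734
A(power distribution unit) = MTBF/(MTBF+MTTR) = 18901/(18901+10.4) = 0.999450
A(load switch) = MTBF/(MTBF+MTTR) = 5962/(5962+30.9) = 0.994844
Series availability: 0.998734 × 0.999450 × 0.994844 = 0.99304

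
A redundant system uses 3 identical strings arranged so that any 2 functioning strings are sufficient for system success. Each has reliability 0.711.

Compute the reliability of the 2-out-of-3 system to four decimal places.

R = Σ_{i=2}^{3} C(3,i) p^i (1−p)^{3−i} with p = 0.711
C(3,2)·0.711^2·0.289^1 = 0.438287
C(3,3)·0.711^3·0.289^0 = 0.359425
Sum = 0.7977

0.7977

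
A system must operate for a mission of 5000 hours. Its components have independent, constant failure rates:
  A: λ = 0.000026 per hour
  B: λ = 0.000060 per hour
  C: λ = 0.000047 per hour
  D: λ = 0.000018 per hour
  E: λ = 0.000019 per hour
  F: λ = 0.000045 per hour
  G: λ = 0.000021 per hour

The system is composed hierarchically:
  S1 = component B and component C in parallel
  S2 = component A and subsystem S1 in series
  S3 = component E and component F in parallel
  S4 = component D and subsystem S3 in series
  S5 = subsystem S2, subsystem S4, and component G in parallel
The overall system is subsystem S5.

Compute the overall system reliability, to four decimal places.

0.9983

R(A) = exp(−0.000026 × 5000) = 0.878095
R(B) = exp(−0.000060 × 5000) = 0.740818
R(C) = exp(−0.000047 × 5000) = 0.790571
R(D) = exp(−0.000018 × 5000) = 0.913931
R(E) = exp(−0.000019 × 5000) = 0.909373
R(F) = exp(−0.000045 × 5000) = 0.798516
R(G) = exp(−0.000021 × 5000) = 0.900325
Parallel (B and C): 1 − (1 − 0.740818)(1 − 0.790571) = 0.945720
Series (A and [0.945720]): 0.878095 × 0.945720 = 0.830432
Parallel (E and F): 1 − (1 − 0.909373)(1 − 0.798516) = 0.981740
Series (D and [0.981740]): 0.913931 × 0.981740 = 0.897243
Parallel ([0.830432], [0.897243], and G): 1 − (1 − 0.830432)(1 − 0.897243)(1 − 0.900325) = 0.9983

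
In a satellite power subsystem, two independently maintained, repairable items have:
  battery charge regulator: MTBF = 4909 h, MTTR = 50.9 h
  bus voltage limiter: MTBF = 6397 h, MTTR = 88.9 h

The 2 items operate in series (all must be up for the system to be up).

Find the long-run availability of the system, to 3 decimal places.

0.976

A(battery charge regulator) = MTBF/(MTBF+MTTR) = 4909/(4909+50.9) = 0.989738
A(bus voltage limiter) = MTBF/(MTBF+MTTR) = 6397/(6397+88.9) = 0.986293
Series availability: 0.989738 × 0.986293 = 0.976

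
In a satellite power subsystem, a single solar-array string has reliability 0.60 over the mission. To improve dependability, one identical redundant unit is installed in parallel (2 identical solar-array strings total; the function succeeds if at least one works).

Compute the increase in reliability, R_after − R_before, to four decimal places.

R_before = 0.60
R_after = 1 − (1 − 0.60)^2 = 0.8400
ΔR = 0.8400 − 0.60 = 0.2400

0.2400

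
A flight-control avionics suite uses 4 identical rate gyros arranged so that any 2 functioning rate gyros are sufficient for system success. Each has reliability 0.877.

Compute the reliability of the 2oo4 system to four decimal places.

R = Σ_{i=2}^{4} C(4,i) p^i (1−p)^{4−i} with p = 0.877
C(4,2)·0.877^2·0.123^2 = 0.069817
C(4,3)·0.877^3·0.123^1 = 0.331867
C(4,4)·0.877^4·0.123^0 = 0.591559
Sum = 0.9932

0.9932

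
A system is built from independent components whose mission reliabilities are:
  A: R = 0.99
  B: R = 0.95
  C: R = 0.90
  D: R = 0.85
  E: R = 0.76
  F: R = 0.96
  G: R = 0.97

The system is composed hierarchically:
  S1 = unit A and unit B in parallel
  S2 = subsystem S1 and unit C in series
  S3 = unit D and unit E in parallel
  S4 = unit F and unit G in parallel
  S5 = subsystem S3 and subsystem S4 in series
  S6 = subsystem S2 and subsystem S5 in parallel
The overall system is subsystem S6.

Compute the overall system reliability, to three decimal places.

0.996

Parallel (A and B): 1 − (1 − 0.99000)(1 − 0.95000) = 0.99950
Series ([0.99950] and C): 0.99950 × 0.90000 = 0.89955
Parallel (D and E): 1 − (1 − 0.85000)(1 − 0.76000) = 0.96400
Parallel (F and G): 1 − (1 − 0.96000)(1 − 0.97000) = 0.99880
Series ([0.96400] and [0.99880]): 0.96400 × 0.99880 = 0.96284
Parallel ([0.89955] and [0.96284]): 1 − (1 − 0.89955)(1 − 0.96284) = 0.996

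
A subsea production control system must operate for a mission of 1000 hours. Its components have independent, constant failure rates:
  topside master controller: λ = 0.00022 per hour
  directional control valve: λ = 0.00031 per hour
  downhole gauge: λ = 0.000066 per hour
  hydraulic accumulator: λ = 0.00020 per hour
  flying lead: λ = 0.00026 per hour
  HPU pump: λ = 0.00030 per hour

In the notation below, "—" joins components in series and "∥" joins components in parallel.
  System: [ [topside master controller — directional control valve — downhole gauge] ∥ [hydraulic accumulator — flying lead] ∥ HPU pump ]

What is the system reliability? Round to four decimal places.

0.9571

R(topside master controller) = exp(−0.00022 × 1000) = 0.802519
R(directional control valve) = exp(−0.00031 × 1000) = 0.733447
R(downhole gauge) = exp(−0.000066 × 1000) = 0.936131
R(hydraulic accumulator) = exp(−0.00020 × 1000) = 0.818731
R(flying lead) = exp(−0.00026 × 1000) = 0.771052
R(HPU pump) = exp(−0.00030 × 1000) = 0.740818
Series (topside master controller, directional control valve, and downhole gauge): 0.802519 × 0.733447 × 0.936131 = 0.551012
Series (hydraulic accumulator and flying lead): 0.818731 × 0.771052 = 0.631284
Parallel ([0.551012], [0.631284], and HPU pump): 1 − (1 − 0.551012)(1 − 0.631284)(1 − 0.740818) = 0.9571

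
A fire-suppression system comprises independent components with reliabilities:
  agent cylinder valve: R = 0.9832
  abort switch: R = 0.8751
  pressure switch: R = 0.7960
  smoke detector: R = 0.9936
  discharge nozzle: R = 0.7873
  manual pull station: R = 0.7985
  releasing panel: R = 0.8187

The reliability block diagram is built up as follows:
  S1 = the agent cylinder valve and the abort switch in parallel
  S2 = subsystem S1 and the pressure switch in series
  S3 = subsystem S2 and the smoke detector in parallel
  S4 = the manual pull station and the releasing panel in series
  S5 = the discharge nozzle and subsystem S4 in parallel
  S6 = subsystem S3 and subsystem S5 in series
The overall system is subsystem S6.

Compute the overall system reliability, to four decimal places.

Parallel (agent cylinder valve and abort switch): 1 − (1 − 0.983200)(1 − 0.875100) = 0.997902
Series ([0.997902] and pressure switch): 0.997902 × 0.796000 = 0.794330
Parallel ([0.794330] and smoke detector): 1 − (1 − 0.794330)(1 − 0.993600) = 0.998684
Series (manual pull station and releasing panel): 0.798500 × 0.818700 = 0.653732
Parallel (discharge nozzle and [0.653732]): 1 − (1 − 0.787300)(1 − 0.653732) = 0.926349
Series ([0.998684] and [0.926349]): 0.998684 × 0.926349 = 0.9251

0.9251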